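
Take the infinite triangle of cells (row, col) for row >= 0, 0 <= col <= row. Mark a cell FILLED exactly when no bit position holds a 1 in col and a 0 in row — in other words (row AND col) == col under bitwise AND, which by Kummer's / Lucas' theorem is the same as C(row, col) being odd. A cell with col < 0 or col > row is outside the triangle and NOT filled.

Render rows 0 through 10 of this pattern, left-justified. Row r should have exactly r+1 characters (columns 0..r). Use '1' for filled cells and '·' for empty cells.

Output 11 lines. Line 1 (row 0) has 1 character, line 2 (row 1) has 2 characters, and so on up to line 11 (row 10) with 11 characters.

Answer: 1
11
1·1
1111
1···1
11··11
1·1·1·1
11111111
1·······1
11······11
1·1·····1·1

Derivation:
r0=0: 1
r1=1: 11
r2=10: 1·1
r3=11: 1111
r4=100: 1···1
r5=101: 11··11
r6=110: 1·1·1·1
r7=111: 11111111
r8=1000: 1·······1
r9=1001: 11······11
r10=1010: 1·1·····1·1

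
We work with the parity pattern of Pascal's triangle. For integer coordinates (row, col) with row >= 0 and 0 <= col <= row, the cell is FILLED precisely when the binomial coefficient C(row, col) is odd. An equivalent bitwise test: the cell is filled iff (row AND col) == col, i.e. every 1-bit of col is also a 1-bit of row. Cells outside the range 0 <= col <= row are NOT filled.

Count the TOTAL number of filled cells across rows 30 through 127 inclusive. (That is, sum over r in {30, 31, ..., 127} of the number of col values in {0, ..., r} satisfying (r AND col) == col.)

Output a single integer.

r30=11110 pc4: +16 =16
r31=11111 pc5: +32 =48
r32=100000 pc1: +2 =50
r33=100001 pc2: +4 =54
r34=100010 pc2: +4 =58
r35=100011 pc3: +8 =66
r36=100100 pc2: +4 =70
r37=100101 pc3: +8 =78
r38=100110 pc3: +8 =86
r39=100111 pc4: +16 =102
r40=101000 pc2: +4 =106
r41=101001 pc3: +8 =114
r42=101010 pc3: +8 =122
r43=101011 pc4: +16 =138
r44=101100 pc3: +8 =146
r45=101101 pc4: +16 =162
r46=101110 pc4: +16 =178
r47=101111 pc5: +32 =210
r48=110000 pc2: +4 =214
r49=110001 pc3: +8 =222
r50=110010 pc3: +8 =230
r51=110011 pc4: +16 =246
r52=110100 pc3: +8 =254
r53=110101 pc4: +16 =270
r54=110110 pc4: +16 =286
r55=110111 pc5: +32 =318
r56=111000 pc3: +8 =326
r57=111001 pc4: +16 =342
r58=111010 pc4: +16 =358
r59=111011 pc5: +32 =390
r60=111100 pc4: +16 =406
r61=111101 pc5: +32 =438
r62=111110 pc5: +32 =470
r63=111111 pc6: +64 =534
r64=1000000 pc1: +2 =536
r65=1000001 pc2: +4 =540
r66=1000010 pc2: +4 =544
r67=1000011 pc3: +8 =552
r68=1000100 pc2: +4 =556
r69=1000101 pc3: +8 =564
r70=1000110 pc3: +8 =572
r71=1000111 pc4: +16 =588
r72=1001000 pc2: +4 =592
r73=1001001 pc3: +8 =600
r74=1001010 pc3: +8 =608
r75=1001011 pc4: +16 =624
r76=1001100 pc3: +8 =632
r77=1001101 pc4: +16 =648
r78=1001110 pc4: +16 =664
r79=1001111 pc5: +32 =696
r80=1010000 pc2: +4 =700
r81=1010001 pc3: +8 =708
r82=1010010 pc3: +8 =716
r83=1010011 pc4: +16 =732
r84=1010100 pc3: +8 =740
r85=1010101 pc4: +16 =756
r86=1010110 pc4: +16 =772
r87=1010111 pc5: +32 =804
r88=1011000 pc3: +8 =812
r89=1011001 pc4: +16 =828
r90=1011010 pc4: +16 =844
r91=1011011 pc5: +32 =876
r92=1011100 pc4: +16 =892
r93=1011101 pc5: +32 =924
r94=1011110 pc5: +32 =956
r95=1011111 pc6: +64 =1020
r96=1100000 pc2: +4 =1024
r97=1100001 pc3: +8 =1032
r98=1100010 pc3: +8 =1040
r99=1100011 pc4: +16 =1056
r100=1100100 pc3: +8 =1064
r101=1100101 pc4: +16 =1080
r102=1100110 pc4: +16 =1096
r103=1100111 pc5: +32 =1128
r104=1101000 pc3: +8 =1136
r105=1101001 pc4: +16 =1152
r106=1101010 pc4: +16 =1168
r107=1101011 pc5: +32 =1200
r108=1101100 pc4: +16 =1216
r109=1101101 pc5: +32 =1248
r110=1101110 pc5: +32 =1280
r111=1101111 pc6: +64 =1344
r112=1110000 pc3: +8 =1352
r113=1110001 pc4: +16 =1368
r114=1110010 pc4: +16 =1384
r115=1110011 pc5: +32 =1416
r116=1110100 pc4: +16 =1432
r117=1110101 pc5: +32 =1464
r118=1110110 pc5: +32 =1496
r119=1110111 pc6: +64 =1560
r120=1111000 pc4: +16 =1576
r121=1111001 pc5: +32 =1608
r122=1111010 pc5: +32 =1640
r123=1111011 pc6: +64 =1704
r124=1111100 pc5: +32 =1736
r125=1111101 pc6: +64 =1800
r126=1111110 pc6: +64 =1864
r127=1111111 pc7: +128 =1992

Answer: 1992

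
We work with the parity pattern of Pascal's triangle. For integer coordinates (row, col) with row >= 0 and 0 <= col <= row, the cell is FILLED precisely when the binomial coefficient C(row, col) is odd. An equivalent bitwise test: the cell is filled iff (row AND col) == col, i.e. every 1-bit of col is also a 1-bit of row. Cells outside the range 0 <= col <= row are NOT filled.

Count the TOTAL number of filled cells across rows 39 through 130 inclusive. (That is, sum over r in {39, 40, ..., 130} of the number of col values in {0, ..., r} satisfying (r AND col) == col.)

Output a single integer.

r39=100111 pc4: +16 =16
r40=101000 pc2: +4 =20
r41=101001 pc3: +8 =28
r42=101010 pc3: +8 =36
r43=101011 pc4: +16 =52
r44=101100 pc3: +8 =60
r45=101101 pc4: +16 =76
r46=101110 pc4: +16 =92
r47=101111 pc5: +32 =124
r48=110000 pc2: +4 =128
r49=110001 pc3: +8 =136
r50=110010 pc3: +8 =144
r51=110011 pc4: +16 =160
r52=110100 pc3: +8 =168
r53=110101 pc4: +16 =184
r54=110110 pc4: +16 =200
r55=110111 pc5: +32 =232
r56=111000 pc3: +8 =240
r57=111001 pc4: +16 =256
r58=111010 pc4: +16 =272
r59=111011 pc5: +32 =304
r60=111100 pc4: +16 =320
r61=111101 pc5: +32 =352
r62=111110 pc5: +32 =384
r63=111111 pc6: +64 =448
r64=1000000 pc1: +2 =450
r65=1000001 pc2: +4 =454
r66=1000010 pc2: +4 =458
r67=1000011 pc3: +8 =466
r68=1000100 pc2: +4 =470
r69=1000101 pc3: +8 =478
r70=1000110 pc3: +8 =486
r71=1000111 pc4: +16 =502
r72=1001000 pc2: +4 =506
r73=1001001 pc3: +8 =514
r74=1001010 pc3: +8 =522
r75=1001011 pc4: +16 =538
r76=1001100 pc3: +8 =546
r77=1001101 pc4: +16 =562
r78=1001110 pc4: +16 =578
r79=1001111 pc5: +32 =610
r80=1010000 pc2: +4 =614
r81=1010001 pc3: +8 =622
r82=1010010 pc3: +8 =630
r83=1010011 pc4: +16 =646
r84=1010100 pc3: +8 =654
r85=1010101 pc4: +16 =670
r86=1010110 pc4: +16 =686
r87=1010111 pc5: +32 =718
r88=1011000 pc3: +8 =726
r89=1011001 pc4: +16 =742
r90=1011010 pc4: +16 =758
r91=1011011 pc5: +32 =790
r92=1011100 pc4: +16 =806
r93=1011101 pc5: +32 =838
r94=1011110 pc5: +32 =870
r95=1011111 pc6: +64 =934
r96=1100000 pc2: +4 =938
r97=1100001 pc3: +8 =946
r98=1100010 pc3: +8 =954
r99=1100011 pc4: +16 =970
r100=1100100 pc3: +8 =978
r101=1100101 pc4: +16 =994
r102=1100110 pc4: +16 =1010
r103=1100111 pc5: +32 =1042
r104=1101000 pc3: +8 =1050
r105=1101001 pc4: +16 =1066
r106=1101010 pc4: +16 =1082
r107=1101011 pc5: +32 =1114
r108=1101100 pc4: +16 =1130
r109=1101101 pc5: +32 =1162
r110=1101110 pc5: +32 =1194
r111=1101111 pc6: +64 =1258
r112=1110000 pc3: +8 =1266
r113=1110001 pc4: +16 =1282
r114=1110010 pc4: +16 =1298
r115=1110011 pc5: +32 =1330
r116=1110100 pc4: +16 =1346
r117=1110101 pc5: +32 =1378
r118=1110110 pc5: +32 =1410
r119=1110111 pc6: +64 =1474
r120=1111000 pc4: +16 =1490
r121=1111001 pc5: +32 =1522
r122=1111010 pc5: +32 =1554
r123=1111011 pc6: +64 =1618
r124=1111100 pc5: +32 =1650
r125=1111101 pc6: +64 =1714
r126=1111110 pc6: +64 =1778
r127=1111111 pc7: +128 =1906
r128=10000000 pc1: +2 =1908
r129=10000001 pc2: +4 =1912
r130=10000010 pc2: +4 =1916

Answer: 1916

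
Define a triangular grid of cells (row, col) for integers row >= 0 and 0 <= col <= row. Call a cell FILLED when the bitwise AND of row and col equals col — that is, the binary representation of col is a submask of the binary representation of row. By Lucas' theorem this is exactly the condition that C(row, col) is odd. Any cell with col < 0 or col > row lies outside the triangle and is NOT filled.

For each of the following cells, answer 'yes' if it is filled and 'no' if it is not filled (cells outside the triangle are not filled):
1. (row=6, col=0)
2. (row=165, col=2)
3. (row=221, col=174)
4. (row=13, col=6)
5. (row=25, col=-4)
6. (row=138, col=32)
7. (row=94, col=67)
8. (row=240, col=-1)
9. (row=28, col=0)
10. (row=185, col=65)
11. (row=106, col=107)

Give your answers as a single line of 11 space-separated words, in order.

(6,0): row=0b110, col=0b0, row AND col = 0b0 = 0; 0 == 0 -> filled
(165,2): row=0b10100101, col=0b10, row AND col = 0b0 = 0; 0 != 2 -> empty
(221,174): row=0b11011101, col=0b10101110, row AND col = 0b10001100 = 140; 140 != 174 -> empty
(13,6): row=0b1101, col=0b110, row AND col = 0b100 = 4; 4 != 6 -> empty
(25,-4): col outside [0, 25] -> not filled
(138,32): row=0b10001010, col=0b100000, row AND col = 0b0 = 0; 0 != 32 -> empty
(94,67): row=0b1011110, col=0b1000011, row AND col = 0b1000010 = 66; 66 != 67 -> empty
(240,-1): col outside [0, 240] -> not filled
(28,0): row=0b11100, col=0b0, row AND col = 0b0 = 0; 0 == 0 -> filled
(185,65): row=0b10111001, col=0b1000001, row AND col = 0b1 = 1; 1 != 65 -> empty
(106,107): col outside [0, 106] -> not filled

Answer: yes no no no no no no no yes no no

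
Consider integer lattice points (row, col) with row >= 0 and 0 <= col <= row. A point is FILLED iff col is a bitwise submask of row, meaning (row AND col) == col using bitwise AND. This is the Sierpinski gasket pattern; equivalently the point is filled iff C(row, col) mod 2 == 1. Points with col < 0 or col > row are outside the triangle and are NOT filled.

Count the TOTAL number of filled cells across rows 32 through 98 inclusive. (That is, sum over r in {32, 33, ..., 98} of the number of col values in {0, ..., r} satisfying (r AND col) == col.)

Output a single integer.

Answer: 992

Derivation:
r32=100000 pc1: +2 =2
r33=100001 pc2: +4 =6
r34=100010 pc2: +4 =10
r35=100011 pc3: +8 =18
r36=100100 pc2: +4 =22
r37=100101 pc3: +8 =30
r38=100110 pc3: +8 =38
r39=100111 pc4: +16 =54
r40=101000 pc2: +4 =58
r41=101001 pc3: +8 =66
r42=101010 pc3: +8 =74
r43=101011 pc4: +16 =90
r44=101100 pc3: +8 =98
r45=101101 pc4: +16 =114
r46=101110 pc4: +16 =130
r47=101111 pc5: +32 =162
r48=110000 pc2: +4 =166
r49=110001 pc3: +8 =174
r50=110010 pc3: +8 =182
r51=110011 pc4: +16 =198
r52=110100 pc3: +8 =206
r53=110101 pc4: +16 =222
r54=110110 pc4: +16 =238
r55=110111 pc5: +32 =270
r56=111000 pc3: +8 =278
r57=111001 pc4: +16 =294
r58=111010 pc4: +16 =310
r59=111011 pc5: +32 =342
r60=111100 pc4: +16 =358
r61=111101 pc5: +32 =390
r62=111110 pc5: +32 =422
r63=111111 pc6: +64 =486
r64=1000000 pc1: +2 =488
r65=1000001 pc2: +4 =492
r66=1000010 pc2: +4 =496
r67=1000011 pc3: +8 =504
r68=1000100 pc2: +4 =508
r69=1000101 pc3: +8 =516
r70=1000110 pc3: +8 =524
r71=1000111 pc4: +16 =540
r72=1001000 pc2: +4 =544
r73=1001001 pc3: +8 =552
r74=1001010 pc3: +8 =560
r75=1001011 pc4: +16 =576
r76=1001100 pc3: +8 =584
r77=1001101 pc4: +16 =600
r78=1001110 pc4: +16 =616
r79=1001111 pc5: +32 =648
r80=1010000 pc2: +4 =652
r81=1010001 pc3: +8 =660
r82=1010010 pc3: +8 =668
r83=1010011 pc4: +16 =684
r84=1010100 pc3: +8 =692
r85=1010101 pc4: +16 =708
r86=1010110 pc4: +16 =724
r87=1010111 pc5: +32 =756
r88=1011000 pc3: +8 =764
r89=1011001 pc4: +16 =780
r90=1011010 pc4: +16 =796
r91=1011011 pc5: +32 =828
r92=1011100 pc4: +16 =844
r93=1011101 pc5: +32 =876
r94=1011110 pc5: +32 =908
r95=1011111 pc6: +64 =972
r96=1100000 pc2: +4 =976
r97=1100001 pc3: +8 =984
r98=1100010 pc3: +8 =992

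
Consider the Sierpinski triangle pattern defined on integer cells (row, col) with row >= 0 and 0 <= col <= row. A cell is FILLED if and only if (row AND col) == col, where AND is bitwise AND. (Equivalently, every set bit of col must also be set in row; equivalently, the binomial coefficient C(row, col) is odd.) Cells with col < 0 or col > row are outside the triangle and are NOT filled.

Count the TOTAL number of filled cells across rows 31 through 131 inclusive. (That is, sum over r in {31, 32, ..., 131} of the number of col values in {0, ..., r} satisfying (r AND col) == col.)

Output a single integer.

r31=11111 pc5: +32 =32
r32=100000 pc1: +2 =34
r33=100001 pc2: +4 =38
r34=100010 pc2: +4 =42
r35=100011 pc3: +8 =50
r36=100100 pc2: +4 =54
r37=100101 pc3: +8 =62
r38=100110 pc3: +8 =70
r39=100111 pc4: +16 =86
r40=101000 pc2: +4 =90
r41=101001 pc3: +8 =98
r42=101010 pc3: +8 =106
r43=101011 pc4: +16 =122
r44=101100 pc3: +8 =130
r45=101101 pc4: +16 =146
r46=101110 pc4: +16 =162
r47=101111 pc5: +32 =194
r48=110000 pc2: +4 =198
r49=110001 pc3: +8 =206
r50=110010 pc3: +8 =214
r51=110011 pc4: +16 =230
r52=110100 pc3: +8 =238
r53=110101 pc4: +16 =254
r54=110110 pc4: +16 =270
r55=110111 pc5: +32 =302
r56=111000 pc3: +8 =310
r57=111001 pc4: +16 =326
r58=111010 pc4: +16 =342
r59=111011 pc5: +32 =374
r60=111100 pc4: +16 =390
r61=111101 pc5: +32 =422
r62=111110 pc5: +32 =454
r63=111111 pc6: +64 =518
r64=1000000 pc1: +2 =520
r65=1000001 pc2: +4 =524
r66=1000010 pc2: +4 =528
r67=1000011 pc3: +8 =536
r68=1000100 pc2: +4 =540
r69=1000101 pc3: +8 =548
r70=1000110 pc3: +8 =556
r71=1000111 pc4: +16 =572
r72=1001000 pc2: +4 =576
r73=1001001 pc3: +8 =584
r74=1001010 pc3: +8 =592
r75=1001011 pc4: +16 =608
r76=1001100 pc3: +8 =616
r77=1001101 pc4: +16 =632
r78=1001110 pc4: +16 =648
r79=1001111 pc5: +32 =680
r80=1010000 pc2: +4 =684
r81=1010001 pc3: +8 =692
r82=1010010 pc3: +8 =700
r83=1010011 pc4: +16 =716
r84=1010100 pc3: +8 =724
r85=1010101 pc4: +16 =740
r86=1010110 pc4: +16 =756
r87=1010111 pc5: +32 =788
r88=1011000 pc3: +8 =796
r89=1011001 pc4: +16 =812
r90=1011010 pc4: +16 =828
r91=1011011 pc5: +32 =860
r92=1011100 pc4: +16 =876
r93=1011101 pc5: +32 =908
r94=1011110 pc5: +32 =940
r95=1011111 pc6: +64 =1004
r96=1100000 pc2: +4 =1008
r97=1100001 pc3: +8 =1016
r98=1100010 pc3: +8 =1024
r99=1100011 pc4: +16 =1040
r100=1100100 pc3: +8 =1048
r101=1100101 pc4: +16 =1064
r102=1100110 pc4: +16 =1080
r103=1100111 pc5: +32 =1112
r104=1101000 pc3: +8 =1120
r105=1101001 pc4: +16 =1136
r106=1101010 pc4: +16 =1152
r107=1101011 pc5: +32 =1184
r108=1101100 pc4: +16 =1200
r109=1101101 pc5: +32 =1232
r110=1101110 pc5: +32 =1264
r111=1101111 pc6: +64 =1328
r112=1110000 pc3: +8 =1336
r113=1110001 pc4: +16 =1352
r114=1110010 pc4: +16 =1368
r115=1110011 pc5: +32 =1400
r116=1110100 pc4: +16 =1416
r117=1110101 pc5: +32 =1448
r118=1110110 pc5: +32 =1480
r119=1110111 pc6: +64 =1544
r120=1111000 pc4: +16 =1560
r121=1111001 pc5: +32 =1592
r122=1111010 pc5: +32 =1624
r123=1111011 pc6: +64 =1688
r124=1111100 pc5: +32 =1720
r125=1111101 pc6: +64 =1784
r126=1111110 pc6: +64 =1848
r127=1111111 pc7: +128 =1976
r128=10000000 pc1: +2 =1978
r129=10000001 pc2: +4 =1982
r130=10000010 pc2: +4 =1986
r131=10000011 pc3: +8 =1994

Answer: 1994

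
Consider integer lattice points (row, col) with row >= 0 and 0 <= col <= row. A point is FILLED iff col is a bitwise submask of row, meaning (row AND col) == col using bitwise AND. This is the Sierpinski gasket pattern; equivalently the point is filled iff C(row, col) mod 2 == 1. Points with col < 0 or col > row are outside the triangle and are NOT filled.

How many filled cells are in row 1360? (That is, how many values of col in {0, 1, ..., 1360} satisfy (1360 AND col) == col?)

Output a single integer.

1360 in binary = 10101010000
popcount(1360) = number of 1-bits in 10101010000 = 4
A col c satisfies (1360 AND c) == c iff every set bit of c is also set in 1360; each of the 4 set bits of 1360 can independently be on or off in c.
count = 2^4 = 16

Answer: 16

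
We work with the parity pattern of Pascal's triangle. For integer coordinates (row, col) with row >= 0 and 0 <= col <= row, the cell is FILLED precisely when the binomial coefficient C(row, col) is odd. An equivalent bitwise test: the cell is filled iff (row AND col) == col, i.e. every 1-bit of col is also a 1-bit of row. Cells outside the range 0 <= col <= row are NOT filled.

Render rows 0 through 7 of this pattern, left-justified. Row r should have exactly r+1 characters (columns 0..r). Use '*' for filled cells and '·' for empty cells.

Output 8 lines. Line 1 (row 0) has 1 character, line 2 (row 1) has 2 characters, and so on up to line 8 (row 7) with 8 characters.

Answer: *
**
*·*
****
*···*
**··**
*·*·*·*
********

Derivation:
r0=0: *
r1=1: **
r2=10: *·*
r3=11: ****
r4=100: *···*
r5=101: **··**
r6=110: *·*·*·*
r7=111: ********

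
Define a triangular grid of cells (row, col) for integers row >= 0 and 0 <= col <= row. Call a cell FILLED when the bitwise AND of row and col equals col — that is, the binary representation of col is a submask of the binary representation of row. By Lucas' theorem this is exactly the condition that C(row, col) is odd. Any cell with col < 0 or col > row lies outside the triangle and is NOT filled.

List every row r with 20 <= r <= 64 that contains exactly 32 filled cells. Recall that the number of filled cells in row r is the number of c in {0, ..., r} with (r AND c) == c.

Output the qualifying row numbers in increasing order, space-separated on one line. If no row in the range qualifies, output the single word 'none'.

Row r has 2^popcount(r) filled cells, so we need popcount(r) = log2(32) = 5.
Scan r = 20..64 and keep those with exactly 5 one-bits:
r=20=10100 popcount=2 -> skip
r=21=10101 popcount=3 -> skip
r=22=10110 popcount=3 -> skip
r=23=10111 popcount=4 -> skip
r=24=11000 popcount=2 -> skip
r=25=11001 popcount=3 -> skip
r=26=11010 popcount=3 -> skip
r=27=11011 popcount=4 -> skip
r=28=11100 popcount=3 -> skip
r=29=11101 popcount=4 -> skip
r=30=11110 popcount=4 -> skip
r=31=11111 popcount=5 -> KEEP
r=32=100000 popcount=1 -> skip
r=33=100001 popcount=2 -> skip
r=34=100010 popcount=2 -> skip
r=35=100011 popcount=3 -> skip
r=36=100100 popcount=2 -> skip
r=37=100101 popcount=3 -> skip
r=38=100110 popcount=3 -> skip
r=39=100111 popcount=4 -> skip
r=40=101000 popcount=2 -> skip
r=41=101001 popcount=3 -> skip
r=42=101010 popcount=3 -> skip
r=43=101011 popcount=4 -> skip
r=44=101100 popcount=3 -> skip
r=45=101101 popcount=4 -> skip
r=46=101110 popcount=4 -> skip
r=47=101111 popcount=5 -> KEEP
r=48=110000 popcount=2 -> skip
r=49=110001 popcount=3 -> skip
r=50=110010 popcount=3 -> skip
r=51=110011 popcount=4 -> skip
r=52=110100 popcount=3 -> skip
r=53=110101 popcount=4 -> skip
r=54=110110 popcount=4 -> skip
r=55=110111 popcount=5 -> KEEP
r=56=111000 popcount=3 -> skip
r=57=111001 popcount=4 -> skip
r=58=111010 popcount=4 -> skip
r=59=111011 popcount=5 -> KEEP
r=60=111100 popcount=4 -> skip
r=61=111101 popcount=5 -> KEEP
r=62=111110 popcount=5 -> KEEP
r=63=111111 popcount=6 -> skip
r=64=1000000 popcount=1 -> skip
Kept rows: 31 47 55 59 61 62

Answer: 31 47 55 59 61 62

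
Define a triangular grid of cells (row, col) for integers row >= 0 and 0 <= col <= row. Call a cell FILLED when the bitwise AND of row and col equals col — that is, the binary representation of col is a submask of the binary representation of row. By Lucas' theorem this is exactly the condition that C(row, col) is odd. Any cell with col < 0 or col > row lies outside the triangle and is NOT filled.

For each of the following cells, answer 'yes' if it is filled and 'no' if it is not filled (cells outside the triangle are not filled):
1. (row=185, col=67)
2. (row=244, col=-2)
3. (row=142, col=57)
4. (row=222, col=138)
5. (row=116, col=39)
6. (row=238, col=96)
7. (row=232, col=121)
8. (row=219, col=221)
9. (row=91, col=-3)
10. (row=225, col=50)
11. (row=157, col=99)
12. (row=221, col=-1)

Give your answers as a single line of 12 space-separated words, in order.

(185,67): row=0b10111001, col=0b1000011, row AND col = 0b1 = 1; 1 != 67 -> empty
(244,-2): col outside [0, 244] -> not filled
(142,57): row=0b10001110, col=0b111001, row AND col = 0b1000 = 8; 8 != 57 -> empty
(222,138): row=0b11011110, col=0b10001010, row AND col = 0b10001010 = 138; 138 == 138 -> filled
(116,39): row=0b1110100, col=0b100111, row AND col = 0b100100 = 36; 36 != 39 -> empty
(238,96): row=0b11101110, col=0b1100000, row AND col = 0b1100000 = 96; 96 == 96 -> filled
(232,121): row=0b11101000, col=0b1111001, row AND col = 0b1101000 = 104; 104 != 121 -> empty
(219,221): col outside [0, 219] -> not filled
(91,-3): col outside [0, 91] -> not filled
(225,50): row=0b11100001, col=0b110010, row AND col = 0b100000 = 32; 32 != 50 -> empty
(157,99): row=0b10011101, col=0b1100011, row AND col = 0b1 = 1; 1 != 99 -> empty
(221,-1): col outside [0, 221] -> not filled

Answer: no no no yes no yes no no no no no no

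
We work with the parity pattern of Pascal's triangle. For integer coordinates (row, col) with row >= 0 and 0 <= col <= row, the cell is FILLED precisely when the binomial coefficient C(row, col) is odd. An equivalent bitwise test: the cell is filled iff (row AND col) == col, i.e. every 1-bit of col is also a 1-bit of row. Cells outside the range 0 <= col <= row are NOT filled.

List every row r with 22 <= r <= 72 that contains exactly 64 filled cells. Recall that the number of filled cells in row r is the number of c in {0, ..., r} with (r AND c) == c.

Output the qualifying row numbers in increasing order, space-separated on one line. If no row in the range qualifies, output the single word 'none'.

Answer: 63

Derivation:
Row r has 2^popcount(r) filled cells, so we need popcount(r) = log2(64) = 6.
Scan r = 22..72 and keep those with exactly 6 one-bits:
r=22=10110 popcount=3 -> skip
r=23=10111 popcount=4 -> skip
r=24=11000 popcount=2 -> skip
r=25=11001 popcount=3 -> skip
r=26=11010 popcount=3 -> skip
r=27=11011 popcount=4 -> skip
r=28=11100 popcount=3 -> skip
r=29=11101 popcount=4 -> skip
r=30=11110 popcount=4 -> skip
r=31=11111 popcount=5 -> skip
r=32=100000 popcount=1 -> skip
r=33=100001 popcount=2 -> skip
r=34=100010 popcount=2 -> skip
r=35=100011 popcount=3 -> skip
r=36=100100 popcount=2 -> skip
r=37=100101 popcount=3 -> skip
r=38=100110 popcount=3 -> skip
r=39=100111 popcount=4 -> skip
r=40=101000 popcount=2 -> skip
r=41=101001 popcount=3 -> skip
r=42=101010 popcount=3 -> skip
r=43=101011 popcount=4 -> skip
r=44=101100 popcount=3 -> skip
r=45=101101 popcount=4 -> skip
r=46=101110 popcount=4 -> skip
r=47=101111 popcount=5 -> skip
r=48=110000 popcount=2 -> skip
r=49=110001 popcount=3 -> skip
r=50=110010 popcount=3 -> skip
r=51=110011 popcount=4 -> skip
r=52=110100 popcount=3 -> skip
r=53=110101 popcount=4 -> skip
r=54=110110 popcount=4 -> skip
r=55=110111 popcount=5 -> skip
r=56=111000 popcount=3 -> skip
r=57=111001 popcount=4 -> skip
r=58=111010 popcount=4 -> skip
r=59=111011 popcount=5 -> skip
r=60=111100 popcount=4 -> skip
r=61=111101 popcount=5 -> skip
r=62=111110 popcount=5 -> skip
r=63=111111 popcount=6 -> KEEP
r=64=1000000 popcount=1 -> skip
r=65=1000001 popcount=2 -> skip
r=66=1000010 popcount=2 -> skip
r=67=1000011 popcount=3 -> skip
r=68=1000100 popcount=2 -> skip
r=69=1000101 popcount=3 -> skip
r=70=1000110 popcount=3 -> skip
r=71=1000111 popcount=4 -> skip
r=72=1001000 popcount=2 -> skip
Kept rows: 63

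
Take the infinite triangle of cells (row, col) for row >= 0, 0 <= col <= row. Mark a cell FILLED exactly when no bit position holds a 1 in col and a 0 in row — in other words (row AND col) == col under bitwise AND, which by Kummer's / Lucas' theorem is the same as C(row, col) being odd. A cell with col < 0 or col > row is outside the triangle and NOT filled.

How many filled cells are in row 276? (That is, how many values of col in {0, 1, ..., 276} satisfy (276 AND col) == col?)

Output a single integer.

276 in binary = 100010100
popcount(276) = number of 1-bits in 100010100 = 3
A col c satisfies (276 AND c) == c iff every set bit of c is also set in 276; each of the 3 set bits of 276 can independently be on or off in c.
count = 2^3 = 8

Answer: 8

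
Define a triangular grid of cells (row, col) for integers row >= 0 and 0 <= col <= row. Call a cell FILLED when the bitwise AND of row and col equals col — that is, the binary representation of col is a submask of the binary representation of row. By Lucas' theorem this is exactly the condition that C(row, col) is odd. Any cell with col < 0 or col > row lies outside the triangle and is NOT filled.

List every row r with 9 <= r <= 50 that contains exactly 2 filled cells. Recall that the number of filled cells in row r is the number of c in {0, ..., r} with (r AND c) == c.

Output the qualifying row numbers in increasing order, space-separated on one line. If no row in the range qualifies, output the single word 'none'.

Answer: 16 32

Derivation:
Row r has 2^popcount(r) filled cells, so we need popcount(r) = log2(2) = 1.
Scan r = 9..50 and keep those with exactly 1 one-bits:
r=9=1001 popcount=2 -> skip
r=10=1010 popcount=2 -> skip
r=11=1011 popcount=3 -> skip
r=12=1100 popcount=2 -> skip
r=13=1101 popcount=3 -> skip
r=14=1110 popcount=3 -> skip
r=15=1111 popcount=4 -> skip
r=16=10000 popcount=1 -> KEEP
r=17=10001 popcount=2 -> skip
r=18=10010 popcount=2 -> skip
r=19=10011 popcount=3 -> skip
r=20=10100 popcount=2 -> skip
r=21=10101 popcount=3 -> skip
r=22=10110 popcount=3 -> skip
r=23=10111 popcount=4 -> skip
r=24=11000 popcount=2 -> skip
r=25=11001 popcount=3 -> skip
r=26=11010 popcount=3 -> skip
r=27=11011 popcount=4 -> skip
r=28=11100 popcount=3 -> skip
r=29=11101 popcount=4 -> skip
r=30=11110 popcount=4 -> skip
r=31=11111 popcount=5 -> skip
r=32=100000 popcount=1 -> KEEP
r=33=100001 popcount=2 -> skip
r=34=100010 popcount=2 -> skip
r=35=100011 popcount=3 -> skip
r=36=100100 popcount=2 -> skip
r=37=100101 popcount=3 -> skip
r=38=100110 popcount=3 -> skip
r=39=100111 popcount=4 -> skip
r=40=101000 popcount=2 -> skip
r=41=101001 popcount=3 -> skip
r=42=101010 popcount=3 -> skip
r=43=101011 popcount=4 -> skip
r=44=101100 popcount=3 -> skip
r=45=101101 popcount=4 -> skip
r=46=101110 popcount=4 -> skip
r=47=101111 popcount=5 -> skip
r=48=110000 popcount=2 -> skip
r=49=110001 popcount=3 -> skip
r=50=110010 popcount=3 -> skip
Kept rows: 16 32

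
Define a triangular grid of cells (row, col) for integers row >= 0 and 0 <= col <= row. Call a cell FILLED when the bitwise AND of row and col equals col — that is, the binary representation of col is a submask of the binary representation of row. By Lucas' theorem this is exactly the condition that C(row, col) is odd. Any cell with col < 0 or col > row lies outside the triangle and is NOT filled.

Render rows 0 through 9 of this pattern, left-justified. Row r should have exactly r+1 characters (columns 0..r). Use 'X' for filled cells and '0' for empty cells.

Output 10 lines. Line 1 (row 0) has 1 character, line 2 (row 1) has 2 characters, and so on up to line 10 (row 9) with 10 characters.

Answer: X
XX
X0X
XXXX
X000X
XX00XX
X0X0X0X
XXXXXXXX
X0000000X
XX000000XX

Derivation:
r0=0: X
r1=1: XX
r2=10: X0X
r3=11: XXXX
r4=100: X000X
r5=101: XX00XX
r6=110: X0X0X0X
r7=111: XXXXXXXX
r8=1000: X0000000X
r9=1001: XX000000XX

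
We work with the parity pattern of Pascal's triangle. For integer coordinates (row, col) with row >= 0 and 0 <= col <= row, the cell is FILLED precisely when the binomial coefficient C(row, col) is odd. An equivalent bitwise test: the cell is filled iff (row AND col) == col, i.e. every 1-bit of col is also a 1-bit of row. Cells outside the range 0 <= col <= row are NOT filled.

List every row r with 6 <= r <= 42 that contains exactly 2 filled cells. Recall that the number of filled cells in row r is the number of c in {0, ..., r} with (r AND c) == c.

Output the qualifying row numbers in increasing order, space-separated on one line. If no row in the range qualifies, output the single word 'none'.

Answer: 8 16 32

Derivation:
Row r has 2^popcount(r) filled cells, so we need popcount(r) = log2(2) = 1.
Scan r = 6..42 and keep those with exactly 1 one-bits:
r=6=110 popcount=2 -> skip
r=7=111 popcount=3 -> skip
r=8=1000 popcount=1 -> KEEP
r=9=1001 popcount=2 -> skip
r=10=1010 popcount=2 -> skip
r=11=1011 popcount=3 -> skip
r=12=1100 popcount=2 -> skip
r=13=1101 popcount=3 -> skip
r=14=1110 popcount=3 -> skip
r=15=1111 popcount=4 -> skip
r=16=10000 popcount=1 -> KEEP
r=17=10001 popcount=2 -> skip
r=18=10010 popcount=2 -> skip
r=19=10011 popcount=3 -> skip
r=20=10100 popcount=2 -> skip
r=21=10101 popcount=3 -> skip
r=22=10110 popcount=3 -> skip
r=23=10111 popcount=4 -> skip
r=24=11000 popcount=2 -> skip
r=25=11001 popcount=3 -> skip
r=26=11010 popcount=3 -> skip
r=27=11011 popcount=4 -> skip
r=28=11100 popcount=3 -> skip
r=29=11101 popcount=4 -> skip
r=30=11110 popcount=4 -> skip
r=31=11111 popcount=5 -> skip
r=32=100000 popcount=1 -> KEEP
r=33=100001 popcount=2 -> skip
r=34=100010 popcount=2 -> skip
r=35=100011 popcount=3 -> skip
r=36=100100 popcount=2 -> skip
r=37=100101 popcount=3 -> skip
r=38=100110 popcount=3 -> skip
r=39=100111 popcount=4 -> skip
r=40=101000 popcount=2 -> skip
r=41=101001 popcount=3 -> skip
r=42=101010 popcount=3 -> skip
Kept rows: 8 16 32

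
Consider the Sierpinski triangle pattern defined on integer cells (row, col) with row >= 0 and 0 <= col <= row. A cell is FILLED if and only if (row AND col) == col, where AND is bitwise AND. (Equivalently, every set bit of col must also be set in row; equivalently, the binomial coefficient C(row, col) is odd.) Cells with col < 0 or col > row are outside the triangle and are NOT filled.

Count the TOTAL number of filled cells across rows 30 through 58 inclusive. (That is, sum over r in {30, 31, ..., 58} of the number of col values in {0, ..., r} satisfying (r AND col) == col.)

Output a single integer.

Answer: 358

Derivation:
r30=11110 pc4: +16 =16
r31=11111 pc5: +32 =48
r32=100000 pc1: +2 =50
r33=100001 pc2: +4 =54
r34=100010 pc2: +4 =58
r35=100011 pc3: +8 =66
r36=100100 pc2: +4 =70
r37=100101 pc3: +8 =78
r38=100110 pc3: +8 =86
r39=100111 pc4: +16 =102
r40=101000 pc2: +4 =106
r41=101001 pc3: +8 =114
r42=101010 pc3: +8 =122
r43=101011 pc4: +16 =138
r44=101100 pc3: +8 =146
r45=101101 pc4: +16 =162
r46=101110 pc4: +16 =178
r47=101111 pc5: +32 =210
r48=110000 pc2: +4 =214
r49=110001 pc3: +8 =222
r50=110010 pc3: +8 =230
r51=110011 pc4: +16 =246
r52=110100 pc3: +8 =254
r53=110101 pc4: +16 =270
r54=110110 pc4: +16 =286
r55=110111 pc5: +32 =318
r56=111000 pc3: +8 =326
r57=111001 pc4: +16 =342
r58=111010 pc4: +16 =358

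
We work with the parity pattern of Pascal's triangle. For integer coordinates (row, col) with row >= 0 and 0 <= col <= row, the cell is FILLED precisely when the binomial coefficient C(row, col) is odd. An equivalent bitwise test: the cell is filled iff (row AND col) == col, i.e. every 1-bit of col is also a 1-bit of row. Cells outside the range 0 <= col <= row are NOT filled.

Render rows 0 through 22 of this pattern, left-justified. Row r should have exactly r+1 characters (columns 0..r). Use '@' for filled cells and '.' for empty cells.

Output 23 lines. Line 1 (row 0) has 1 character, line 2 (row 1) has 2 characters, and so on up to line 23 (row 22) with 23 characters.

r0=0: @
r1=1: @@
r2=10: @.@
r3=11: @@@@
r4=100: @...@
r5=101: @@..@@
r6=110: @.@.@.@
r7=111: @@@@@@@@
r8=1000: @.......@
r9=1001: @@......@@
r10=1010: @.@.....@.@
r11=1011: @@@@....@@@@
r12=1100: @...@...@...@
r13=1101: @@..@@..@@..@@
r14=1110: @.@.@.@.@.@.@.@
r15=1111: @@@@@@@@@@@@@@@@
r16=10000: @...............@
r17=10001: @@..............@@
r18=10010: @.@.............@.@
r19=10011: @@@@............@@@@
r20=10100: @...@...........@...@
r21=10101: @@..@@..........@@..@@
r22=10110: @.@.@.@.........@.@.@.@

Answer: @
@@
@.@
@@@@
@...@
@@..@@
@.@.@.@
@@@@@@@@
@.......@
@@......@@
@.@.....@.@
@@@@....@@@@
@...@...@...@
@@..@@..@@..@@
@.@.@.@.@.@.@.@
@@@@@@@@@@@@@@@@
@...............@
@@..............@@
@.@.............@.@
@@@@............@@@@
@...@...........@...@
@@..@@..........@@..@@
@.@.@.@.........@.@.@.@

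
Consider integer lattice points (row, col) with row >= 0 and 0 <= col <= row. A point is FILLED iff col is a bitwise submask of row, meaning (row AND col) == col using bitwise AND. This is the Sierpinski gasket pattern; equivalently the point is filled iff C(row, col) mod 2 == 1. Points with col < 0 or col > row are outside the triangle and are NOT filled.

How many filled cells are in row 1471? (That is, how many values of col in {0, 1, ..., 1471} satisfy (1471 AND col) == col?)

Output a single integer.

Answer: 512

Derivation:
1471 in binary = 10110111111
popcount(1471) = number of 1-bits in 10110111111 = 9
A col c satisfies (1471 AND c) == c iff every set bit of c is also set in 1471; each of the 9 set bits of 1471 can independently be on or off in c.
count = 2^9 = 512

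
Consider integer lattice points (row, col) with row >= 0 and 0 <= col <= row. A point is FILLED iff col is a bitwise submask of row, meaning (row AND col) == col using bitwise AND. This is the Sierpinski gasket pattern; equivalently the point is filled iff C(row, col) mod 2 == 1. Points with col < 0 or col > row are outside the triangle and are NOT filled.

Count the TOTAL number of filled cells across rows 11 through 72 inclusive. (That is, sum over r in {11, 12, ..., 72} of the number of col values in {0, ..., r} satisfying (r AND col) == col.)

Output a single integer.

r11=1011 pc3: +8 =8
r12=1100 pc2: +4 =12
r13=1101 pc3: +8 =20
r14=1110 pc3: +8 =28
r15=1111 pc4: +16 =44
r16=10000 pc1: +2 =46
r17=10001 pc2: +4 =50
r18=10010 pc2: +4 =54
r19=10011 pc3: +8 =62
r20=10100 pc2: +4 =66
r21=10101 pc3: +8 =74
r22=10110 pc3: +8 =82
r23=10111 pc4: +16 =98
r24=11000 pc2: +4 =102
r25=11001 pc3: +8 =110
r26=11010 pc3: +8 =118
r27=11011 pc4: +16 =134
r28=11100 pc3: +8 =142
r29=11101 pc4: +16 =158
r30=11110 pc4: +16 =174
r31=11111 pc5: +32 =206
r32=100000 pc1: +2 =208
r33=100001 pc2: +4 =212
r34=100010 pc2: +4 =216
r35=100011 pc3: +8 =224
r36=100100 pc2: +4 =228
r37=100101 pc3: +8 =236
r38=100110 pc3: +8 =244
r39=100111 pc4: +16 =260
r40=101000 pc2: +4 =264
r41=101001 pc3: +8 =272
r42=101010 pc3: +8 =280
r43=101011 pc4: +16 =296
r44=101100 pc3: +8 =304
r45=101101 pc4: +16 =320
r46=101110 pc4: +16 =336
r47=101111 pc5: +32 =368
r48=110000 pc2: +4 =372
r49=110001 pc3: +8 =380
r50=110010 pc3: +8 =388
r51=110011 pc4: +16 =404
r52=110100 pc3: +8 =412
r53=110101 pc4: +16 =428
r54=110110 pc4: +16 =444
r55=110111 pc5: +32 =476
r56=111000 pc3: +8 =484
r57=111001 pc4: +16 =500
r58=111010 pc4: +16 =516
r59=111011 pc5: +32 =548
r60=111100 pc4: +16 =564
r61=111101 pc5: +32 =596
r62=111110 pc5: +32 =628
r63=111111 pc6: +64 =692
r64=1000000 pc1: +2 =694
r65=1000001 pc2: +4 =698
r66=1000010 pc2: +4 =702
r67=1000011 pc3: +8 =710
r68=1000100 pc2: +4 =714
r69=1000101 pc3: +8 =722
r70=1000110 pc3: +8 =730
r71=1000111 pc4: +16 =746
r72=1001000 pc2: +4 =750

Answer: 750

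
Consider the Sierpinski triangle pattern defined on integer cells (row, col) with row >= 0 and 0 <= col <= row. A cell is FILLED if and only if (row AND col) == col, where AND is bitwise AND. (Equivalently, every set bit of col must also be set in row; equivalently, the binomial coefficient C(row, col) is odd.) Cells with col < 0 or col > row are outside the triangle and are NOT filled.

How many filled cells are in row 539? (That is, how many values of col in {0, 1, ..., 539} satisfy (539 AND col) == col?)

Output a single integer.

539 in binary = 1000011011
popcount(539) = number of 1-bits in 1000011011 = 5
A col c satisfies (539 AND c) == c iff every set bit of c is also set in 539; each of the 5 set bits of 539 can independently be on or off in c.
count = 2^5 = 32

Answer: 32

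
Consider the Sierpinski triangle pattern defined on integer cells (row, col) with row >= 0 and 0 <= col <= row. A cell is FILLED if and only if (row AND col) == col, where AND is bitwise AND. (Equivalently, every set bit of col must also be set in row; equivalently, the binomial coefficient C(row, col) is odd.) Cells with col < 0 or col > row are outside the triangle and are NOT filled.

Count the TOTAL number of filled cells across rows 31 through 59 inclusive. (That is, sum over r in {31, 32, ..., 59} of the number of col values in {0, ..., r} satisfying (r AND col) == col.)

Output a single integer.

Answer: 374

Derivation:
r31=11111 pc5: +32 =32
r32=100000 pc1: +2 =34
r33=100001 pc2: +4 =38
r34=100010 pc2: +4 =42
r35=100011 pc3: +8 =50
r36=100100 pc2: +4 =54
r37=100101 pc3: +8 =62
r38=100110 pc3: +8 =70
r39=100111 pc4: +16 =86
r40=101000 pc2: +4 =90
r41=101001 pc3: +8 =98
r42=101010 pc3: +8 =106
r43=101011 pc4: +16 =122
r44=101100 pc3: +8 =130
r45=101101 pc4: +16 =146
r46=101110 pc4: +16 =162
r47=101111 pc5: +32 =194
r48=110000 pc2: +4 =198
r49=110001 pc3: +8 =206
r50=110010 pc3: +8 =214
r51=110011 pc4: +16 =230
r52=110100 pc3: +8 =238
r53=110101 pc4: +16 =254
r54=110110 pc4: +16 =270
r55=110111 pc5: +32 =302
r56=111000 pc3: +8 =310
r57=111001 pc4: +16 =326
r58=111010 pc4: +16 =342
r59=111011 pc5: +32 =374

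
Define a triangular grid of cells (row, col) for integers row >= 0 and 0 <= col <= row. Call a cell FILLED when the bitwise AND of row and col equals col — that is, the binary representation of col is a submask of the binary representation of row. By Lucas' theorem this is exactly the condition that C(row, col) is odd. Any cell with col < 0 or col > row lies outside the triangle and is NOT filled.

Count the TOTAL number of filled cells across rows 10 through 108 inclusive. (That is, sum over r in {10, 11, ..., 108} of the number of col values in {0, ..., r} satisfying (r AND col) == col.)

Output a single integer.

Answer: 1378

Derivation:
r10=1010 pc2: +4 =4
r11=1011 pc3: +8 =12
r12=1100 pc2: +4 =16
r13=1101 pc3: +8 =24
r14=1110 pc3: +8 =32
r15=1111 pc4: +16 =48
r16=10000 pc1: +2 =50
r17=10001 pc2: +4 =54
r18=10010 pc2: +4 =58
r19=10011 pc3: +8 =66
r20=10100 pc2: +4 =70
r21=10101 pc3: +8 =78
r22=10110 pc3: +8 =86
r23=10111 pc4: +16 =102
r24=11000 pc2: +4 =106
r25=11001 pc3: +8 =114
r26=11010 pc3: +8 =122
r27=11011 pc4: +16 =138
r28=11100 pc3: +8 =146
r29=11101 pc4: +16 =162
r30=11110 pc4: +16 =178
r31=11111 pc5: +32 =210
r32=100000 pc1: +2 =212
r33=100001 pc2: +4 =216
r34=100010 pc2: +4 =220
r35=100011 pc3: +8 =228
r36=100100 pc2: +4 =232
r37=100101 pc3: +8 =240
r38=100110 pc3: +8 =248
r39=100111 pc4: +16 =264
r40=101000 pc2: +4 =268
r41=101001 pc3: +8 =276
r42=101010 pc3: +8 =284
r43=101011 pc4: +16 =300
r44=101100 pc3: +8 =308
r45=101101 pc4: +16 =324
r46=101110 pc4: +16 =340
r47=101111 pc5: +32 =372
r48=110000 pc2: +4 =376
r49=110001 pc3: +8 =384
r50=110010 pc3: +8 =392
r51=110011 pc4: +16 =408
r52=110100 pc3: +8 =416
r53=110101 pc4: +16 =432
r54=110110 pc4: +16 =448
r55=110111 pc5: +32 =480
r56=111000 pc3: +8 =488
r57=111001 pc4: +16 =504
r58=111010 pc4: +16 =520
r59=111011 pc5: +32 =552
r60=111100 pc4: +16 =568
r61=111101 pc5: +32 =600
r62=111110 pc5: +32 =632
r63=111111 pc6: +64 =696
r64=1000000 pc1: +2 =698
r65=1000001 pc2: +4 =702
r66=1000010 pc2: +4 =706
r67=1000011 pc3: +8 =714
r68=1000100 pc2: +4 =718
r69=1000101 pc3: +8 =726
r70=1000110 pc3: +8 =734
r71=1000111 pc4: +16 =750
r72=1001000 pc2: +4 =754
r73=1001001 pc3: +8 =762
r74=1001010 pc3: +8 =770
r75=1001011 pc4: +16 =786
r76=1001100 pc3: +8 =794
r77=1001101 pc4: +16 =810
r78=1001110 pc4: +16 =826
r79=1001111 pc5: +32 =858
r80=1010000 pc2: +4 =862
r81=1010001 pc3: +8 =870
r82=1010010 pc3: +8 =878
r83=1010011 pc4: +16 =894
r84=1010100 pc3: +8 =902
r85=1010101 pc4: +16 =918
r86=1010110 pc4: +16 =934
r87=1010111 pc5: +32 =966
r88=1011000 pc3: +8 =974
r89=1011001 pc4: +16 =990
r90=1011010 pc4: +16 =1006
r91=1011011 pc5: +32 =1038
r92=1011100 pc4: +16 =1054
r93=1011101 pc5: +32 =1086
r94=1011110 pc5: +32 =1118
r95=1011111 pc6: +64 =1182
r96=1100000 pc2: +4 =1186
r97=1100001 pc3: +8 =1194
r98=1100010 pc3: +8 =1202
r99=1100011 pc4: +16 =1218
r100=1100100 pc3: +8 =1226
r101=1100101 pc4: +16 =1242
r102=1100110 pc4: +16 =1258
r103=1100111 pc5: +32 =1290
r104=1101000 pc3: +8 =1298
r105=1101001 pc4: +16 =1314
r106=1101010 pc4: +16 =1330
r107=1101011 pc5: +32 =1362
r108=1101100 pc4: +16 =1378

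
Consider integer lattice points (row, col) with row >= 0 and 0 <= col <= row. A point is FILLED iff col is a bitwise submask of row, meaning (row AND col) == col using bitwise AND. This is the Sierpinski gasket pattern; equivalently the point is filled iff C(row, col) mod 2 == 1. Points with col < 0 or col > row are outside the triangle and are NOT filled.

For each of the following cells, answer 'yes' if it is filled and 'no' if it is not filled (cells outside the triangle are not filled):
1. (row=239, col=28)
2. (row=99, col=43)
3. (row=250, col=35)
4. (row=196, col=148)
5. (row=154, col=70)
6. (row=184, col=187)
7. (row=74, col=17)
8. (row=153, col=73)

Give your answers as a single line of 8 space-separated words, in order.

(239,28): row=0b11101111, col=0b11100, row AND col = 0b1100 = 12; 12 != 28 -> empty
(99,43): row=0b1100011, col=0b101011, row AND col = 0b100011 = 35; 35 != 43 -> empty
(250,35): row=0b11111010, col=0b100011, row AND col = 0b100010 = 34; 34 != 35 -> empty
(196,148): row=0b11000100, col=0b10010100, row AND col = 0b10000100 = 132; 132 != 148 -> empty
(154,70): row=0b10011010, col=0b1000110, row AND col = 0b10 = 2; 2 != 70 -> empty
(184,187): col outside [0, 184] -> not filled
(74,17): row=0b1001010, col=0b10001, row AND col = 0b0 = 0; 0 != 17 -> empty
(153,73): row=0b10011001, col=0b1001001, row AND col = 0b1001 = 9; 9 != 73 -> empty

Answer: no no no no no no no no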